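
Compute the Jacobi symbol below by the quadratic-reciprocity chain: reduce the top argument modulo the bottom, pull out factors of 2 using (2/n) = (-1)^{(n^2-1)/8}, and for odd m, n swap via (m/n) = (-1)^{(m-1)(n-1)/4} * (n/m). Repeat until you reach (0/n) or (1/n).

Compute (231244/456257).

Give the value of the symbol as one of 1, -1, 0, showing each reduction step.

factor out 2^2: 231244 = 2^2·57811; with 456257 mod 8 = 1, (2/456257) = +1; sign now +1; continue with (57811/456257)
flip (57811/456257) -> (456257/57811): both odd, 57811 mod 4 = 3, 456257 mod 4 = 1, so the flip contributes +1; sign now +1
(456257/57811): 456257 mod 57811 = 51580, so (456257/57811) = (51580/57811)
factor out 2^2: 51580 = 2^2·12895; with 57811 mod 8 = 3, (2/57811) = -1; sign now +1; continue with (12895/57811)
flip (12895/57811) -> (57811/12895): both odd, 12895 mod 4 = 3, 57811 mod 4 = 3, so the flip contributes -1; sign now -1
(57811/12895): 57811 mod 12895 = 6231, so (57811/12895) = (6231/12895)
flip (6231/12895) -> (12895/6231): both odd, 6231 mod 4 = 3, 12895 mod 4 = 3, so the flip contributes -1; sign now +1
(12895/6231): 12895 mod 6231 = 433, so (12895/6231) = (433/6231)
flip (433/6231) -> (6231/433): both odd, 433 mod 4 = 1, 6231 mod 4 = 3, so the flip contributes +1; sign now +1
(6231/433): 6231 mod 433 = 169, so (6231/433) = (169/433)
flip (169/433) -> (433/169): both odd, 169 mod 4 = 1, 433 mod 4 = 1, so the flip contributes +1; sign now +1
(433/169): 433 mod 169 = 95, so (433/169) = (95/169)
flip (95/169) -> (169/95): both odd, 95 mod 4 = 3, 169 mod 4 = 1, so the flip contributes +1; sign now +1
(169/95): 169 mod 95 = 74, so (169/95) = (74/95)
factor out 2^1: 74 = 2^1·37; with 95 mod 8 = 7, (2/95) = +1; sign now +1; continue with (37/95)
flip (37/95) -> (95/37): both odd, 37 mod 4 = 1, 95 mod 4 = 3, so the flip contributes +1; sign now +1
(95/37): 95 mod 37 = 21, so (95/37) = (21/37)
flip (21/37) -> (37/21): both odd, 21 mod 4 = 1, 37 mod 4 = 1, so the flip contributes +1; sign now +1
(37/21): 37 mod 21 = 16, so (37/21) = (16/21)
factor out 2^4: 16 = 2^4·1; with 21 mod 8 = 5, (2/21) = -1; sign now +1; continue with (1/21)
reached (1/21) = 1, so the symbol is +1

1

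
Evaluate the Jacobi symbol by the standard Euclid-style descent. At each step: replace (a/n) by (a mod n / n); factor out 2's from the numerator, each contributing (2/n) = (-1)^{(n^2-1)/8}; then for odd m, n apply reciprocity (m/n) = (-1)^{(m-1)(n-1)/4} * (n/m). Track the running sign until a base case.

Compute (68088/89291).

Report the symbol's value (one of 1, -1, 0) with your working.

1

factor out 2^3: 68088 = 2^3·8511; with 89291 mod 8 = 3, (2/89291) = -1; sign now -1; continue with (8511/89291)
flip (8511/89291) -> (89291/8511): both odd, 8511 mod 4 = 3, 89291 mod 4 = 3, so the flip contributes -1; sign now +1
(89291/8511): 89291 mod 8511 = 4181, so (89291/8511) = (4181/8511)
flip (4181/8511) -> (8511/4181): both odd, 4181 mod 4 = 1, 8511 mod 4 = 3, so the flip contributes +1; sign now +1
(8511/4181): 8511 mod 4181 = 149, so (8511/4181) = (149/4181)
flip (149/4181) -> (4181/149): both odd, 149 mod 4 = 1, 4181 mod 4 = 1, so the flip contributes +1; sign now +1
(4181/149): 4181 mod 149 = 9, so (4181/149) = (9/149)
flip (9/149) -> (149/9): both odd, 9 mod 4 = 1, 149 mod 4 = 1, so the flip contributes +1; sign now +1
(149/9): 149 mod 9 = 5, so (149/9) = (5/9)
flip (5/9) -> (9/5): both odd, 5 mod 4 = 1, 9 mod 4 = 1, so the flip contributes +1; sign now +1
(9/5): 9 mod 5 = 4, so (9/5) = (4/5)
factor out 2^2: 4 = 2^2·1; with 5 mod 8 = 5, (2/5) = -1; sign now +1; continue with (1/5)
reached (1/5) = 1, so the symbol is +1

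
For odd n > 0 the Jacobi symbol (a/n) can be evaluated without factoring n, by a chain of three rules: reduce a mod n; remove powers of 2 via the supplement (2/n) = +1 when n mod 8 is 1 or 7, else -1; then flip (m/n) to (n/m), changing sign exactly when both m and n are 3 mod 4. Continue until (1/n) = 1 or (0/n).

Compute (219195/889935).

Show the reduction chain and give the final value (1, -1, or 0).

0

reciprocity: (219195/889935) = -1·(889935/219195) since 219195 mod 4 = 3, 889935 mod 4 = 3; sign now -1
(889935/219195) = (13155/219195)   [reduce mod 219195]
reciprocity: (13155/219195) = -1·(219195/13155) since 13155 mod 4 = 3, 219195 mod 4 = 3; sign now +1
(219195/13155) = (8715/13155)   [reduce mod 13155]
reciprocity: (8715/13155) = -1·(13155/8715) since 8715 mod 4 = 3, 13155 mod 4 = 3; sign now -1
(13155/8715) = (4440/8715)   [reduce mod 8715]
4440 = 2^3·555; (2/8715) = -1 since 8715 mod 8 = 3, so (4440/8715) = (-1)^3·(555/8715); sign now +1
reciprocity: (555/8715) = -1·(8715/555) since 555 mod 4 = 3, 8715 mod 4 = 3; sign now -1
(8715/555) = (390/555)   [reduce mod 555]
390 = 2^1·195; (2/555) = -1 since 555 mod 8 = 3, so (390/555) = (-1)^1·(195/555); sign now +1
reciprocity: (195/555) = -1·(555/195) since 195 mod 4 = 3, 555 mod 4 = 3; sign now -1
(555/195) = (165/195)   [reduce mod 195]
reciprocity: (165/195) = +1·(195/165) since 165 mod 4 = 1, 195 mod 4 = 3; sign now -1
(195/165) = (30/165)   [reduce mod 165]
30 = 2^1·15; (2/165) = -1 since 165 mod 8 = 5, so (30/165) = (-1)^1·(15/165); sign now +1
reciprocity: (15/165) = +1·(165/15) since 15 mod 4 = 3, 165 mod 4 = 1; sign now +1
(165/15) = (0/15)   [reduce mod 15]
(0/15) = 0   [gcd(a, n) > 1]; final value = 0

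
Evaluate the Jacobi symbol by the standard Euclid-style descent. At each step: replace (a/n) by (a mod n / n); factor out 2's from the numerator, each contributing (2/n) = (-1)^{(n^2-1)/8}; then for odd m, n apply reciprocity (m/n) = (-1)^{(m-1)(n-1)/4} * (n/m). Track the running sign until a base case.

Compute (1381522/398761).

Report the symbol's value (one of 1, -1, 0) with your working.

(1381522/398761): 1381522 mod 398761 = 185239, so (1381522/398761) = (185239/398761)
flip (185239/398761) -> (398761/185239): both odd, 185239 mod 4 = 3, 398761 mod 4 = 1, so the flip contributes +1; sign now +1
(398761/185239): 398761 mod 185239 = 28283, so (398761/185239) = (28283/185239)
flip (28283/185239) -> (185239/28283): both odd, 28283 mod 4 = 3, 185239 mod 4 = 3, so the flip contributes -1; sign now -1
(185239/28283): 185239 mod 28283 = 15541, so (185239/28283) = (15541/28283)
flip (15541/28283) -> (28283/15541): both odd, 15541 mod 4 = 1, 28283 mod 4 = 3, so the flip contributes +1; sign now -1
(28283/15541): 28283 mod 15541 = 12742, so (28283/15541) = (12742/15541)
factor out 2^1: 12742 = 2^1·6371; with 15541 mod 8 = 5, (2/15541) = -1; sign now +1; continue with (6371/15541)
flip (6371/15541) -> (15541/6371): both odd, 6371 mod 4 = 3, 15541 mod 4 = 1, so the flip contributes +1; sign now +1
(15541/6371): 15541 mod 6371 = 2799, so (15541/6371) = (2799/6371)
flip (2799/6371) -> (6371/2799): both odd, 2799 mod 4 = 3, 6371 mod 4 = 3, so the flip contributes -1; sign now -1
(6371/2799): 6371 mod 2799 = 773, so (6371/2799) = (773/2799)
flip (773/2799) -> (2799/773): both odd, 773 mod 4 = 1, 2799 mod 4 = 3, so the flip contributes +1; sign now -1
(2799/773): 2799 mod 773 = 480, so (2799/773) = (480/773)
factor out 2^5: 480 = 2^5·15; with 773 mod 8 = 5, (2/773) = -1; sign now +1; continue with (15/773)
flip (15/773) -> (773/15): both odd, 15 mod 4 = 3, 773 mod 4 = 1, so the flip contributes +1; sign now +1
(773/15): 773 mod 15 = 8, so (773/15) = (8/15)
factor out 2^3: 8 = 2^3·1; with 15 mod 8 = 7, (2/15) = +1; sign now +1; continue with (1/15)
reached (1/15) = 1, so the symbol is +1

1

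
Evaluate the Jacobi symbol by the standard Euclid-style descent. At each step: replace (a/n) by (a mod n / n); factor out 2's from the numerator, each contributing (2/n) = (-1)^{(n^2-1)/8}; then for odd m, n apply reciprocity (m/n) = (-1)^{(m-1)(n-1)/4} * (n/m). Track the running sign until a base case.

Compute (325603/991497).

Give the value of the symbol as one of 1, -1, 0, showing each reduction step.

flip (325603/991497) -> (991497/325603): both odd, 325603 mod 4 = 3, 991497 mod 4 = 1, so the flip contributes +1; sign now +1
(991497/325603): 991497 mod 325603 = 14688, so (991497/325603) = (14688/325603)
factor out 2^5: 14688 = 2^5·459; with 325603 mod 8 = 3, (2/325603) = -1; sign now -1; continue with (459/325603)
flip (459/325603) -> (325603/459): both odd, 459 mod 4 = 3, 325603 mod 4 = 3, so the flip contributes -1; sign now +1
(325603/459): 325603 mod 459 = 172, so (325603/459) = (172/459)
factor out 2^2: 172 = 2^2·43; with 459 mod 8 = 3, (2/459) = -1; sign now +1; continue with (43/459)
flip (43/459) -> (459/43): both odd, 43 mod 4 = 3, 459 mod 4 = 3, so the flip contributes -1; sign now -1
(459/43): 459 mod 43 = 29, so (459/43) = (29/43)
flip (29/43) -> (43/29): both odd, 29 mod 4 = 1, 43 mod 4 = 3, so the flip contributes +1; sign now -1
(43/29): 43 mod 29 = 14, so (43/29) = (14/29)
factor out 2^1: 14 = 2^1·7; with 29 mod 8 = 5, (2/29) = -1; sign now +1; continue with (7/29)
flip (7/29) -> (29/7): both odd, 7 mod 4 = 3, 29 mod 4 = 1, so the flip contributes +1; sign now +1
(29/7): 29 mod 7 = 1, so (29/7) = (1/7)
reached (1/7) = 1, so the symbol is +1

1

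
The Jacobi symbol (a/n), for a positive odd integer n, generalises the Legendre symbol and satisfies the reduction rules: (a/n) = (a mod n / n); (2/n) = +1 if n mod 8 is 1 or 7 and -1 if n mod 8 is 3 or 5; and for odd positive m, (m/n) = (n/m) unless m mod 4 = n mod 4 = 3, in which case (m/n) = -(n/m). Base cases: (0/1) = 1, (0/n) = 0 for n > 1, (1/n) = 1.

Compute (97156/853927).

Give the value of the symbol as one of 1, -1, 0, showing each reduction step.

1

97156 = 2^2·24289; (2/853927) = +1 since 853927 mod 8 = 7, so (97156/853927) = (+1)^2·(24289/853927); sign now +1
reciprocity: (24289/853927) = +1·(853927/24289) since 24289 mod 4 = 1, 853927 mod 4 = 3; sign now +1
(853927/24289) = (3812/24289)   [reduce mod 24289]
3812 = 2^2·953; (2/24289) = +1 since 24289 mod 8 = 1, so (3812/24289) = (+1)^2·(953/24289); sign now +1
reciprocity: (953/24289) = +1·(24289/953) since 953 mod 4 = 1, 24289 mod 4 = 1; sign now +1
(24289/953) = (464/953)   [reduce mod 953]
464 = 2^4·29; (2/953) = +1 since 953 mod 8 = 1, so (464/953) = (+1)^4·(29/953); sign now +1
reciprocity: (29/953) = +1·(953/29) since 29 mod 4 = 1, 953 mod 4 = 1; sign now +1
(953/29) = (25/29)   [reduce mod 29]
reciprocity: (25/29) = +1·(29/25) since 25 mod 4 = 1, 29 mod 4 = 1; sign now +1
(29/25) = (4/25)   [reduce mod 25]
4 = 2^2·1; (2/25) = +1 since 25 mod 8 = 1, so (4/25) = (+1)^2·(1/25); sign now +1
(1/25) = 1; final value = sign = +1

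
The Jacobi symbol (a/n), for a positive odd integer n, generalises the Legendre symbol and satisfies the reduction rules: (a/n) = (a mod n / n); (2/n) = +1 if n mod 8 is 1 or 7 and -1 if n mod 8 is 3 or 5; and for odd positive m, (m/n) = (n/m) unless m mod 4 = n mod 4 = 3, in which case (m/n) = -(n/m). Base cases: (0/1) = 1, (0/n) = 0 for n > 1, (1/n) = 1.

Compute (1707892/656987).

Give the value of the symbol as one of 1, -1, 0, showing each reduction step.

-1

(1707892/656987): 1707892 mod 656987 = 393918, so (1707892/656987) = (393918/656987)
factor out 2^1: 393918 = 2^1·196959; with 656987 mod 8 = 3, (2/656987) = -1; sign now -1; continue with (196959/656987)
flip (196959/656987) -> (656987/196959): both odd, 196959 mod 4 = 3, 656987 mod 4 = 3, so the flip contributes -1; sign now +1
(656987/196959): 656987 mod 196959 = 66110, so (656987/196959) = (66110/196959)
factor out 2^1: 66110 = 2^1·33055; with 196959 mod 8 = 7, (2/196959) = +1; sign now +1; continue with (33055/196959)
flip (33055/196959) -> (196959/33055): both odd, 33055 mod 4 = 3, 196959 mod 4 = 3, so the flip contributes -1; sign now -1
(196959/33055): 196959 mod 33055 = 31684, so (196959/33055) = (31684/33055)
factor out 2^2: 31684 = 2^2·7921; with 33055 mod 8 = 7, (2/33055) = +1; sign now -1; continue with (7921/33055)
flip (7921/33055) -> (33055/7921): both odd, 7921 mod 4 = 1, 33055 mod 4 = 3, so the flip contributes +1; sign now -1
(33055/7921): 33055 mod 7921 = 1371, so (33055/7921) = (1371/7921)
flip (1371/7921) -> (7921/1371): both odd, 1371 mod 4 = 3, 7921 mod 4 = 1, so the flip contributes +1; sign now -1
(7921/1371): 7921 mod 1371 = 1066, so (7921/1371) = (1066/1371)
factor out 2^1: 1066 = 2^1·533; with 1371 mod 8 = 3, (2/1371) = -1; sign now +1; continue with (533/1371)
flip (533/1371) -> (1371/533): both odd, 533 mod 4 = 1, 1371 mod 4 = 3, so the flip contributes +1; sign now +1
(1371/533): 1371 mod 533 = 305, so (1371/533) = (305/533)
flip (305/533) -> (533/305): both odd, 305 mod 4 = 1, 533 mod 4 = 1, so the flip contributes +1; sign now +1
(533/305): 533 mod 305 = 228, so (533/305) = (228/305)
factor out 2^2: 228 = 2^2·57; with 305 mod 8 = 1, (2/305) = +1; sign now +1; continue with (57/305)
flip (57/305) -> (305/57): both odd, 57 mod 4 = 1, 305 mod 4 = 1, so the flip contributes +1; sign now +1
(305/57): 305 mod 57 = 20, so (305/57) = (20/57)
factor out 2^2: 20 = 2^2·5; with 57 mod 8 = 1, (2/57) = +1; sign now +1; continue with (5/57)
flip (5/57) -> (57/5): both odd, 5 mod 4 = 1, 57 mod 4 = 1, so the flip contributes +1; sign now +1
(57/5): 57 mod 5 = 2, so (57/5) = (2/5)
factor out 2^1: 2 = 2^1·1; with 5 mod 8 = 5, (2/5) = -1; sign now -1; continue with (1/5)
reached (1/5) = 1, so the symbol is -1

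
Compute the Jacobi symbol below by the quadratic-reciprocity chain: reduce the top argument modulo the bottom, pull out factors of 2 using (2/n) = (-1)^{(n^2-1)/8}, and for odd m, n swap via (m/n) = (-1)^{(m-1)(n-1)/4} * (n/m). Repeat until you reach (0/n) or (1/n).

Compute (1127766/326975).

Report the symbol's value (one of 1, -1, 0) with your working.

(1127766/326975): 1127766 mod 326975 = 146841, so (1127766/326975) = (146841/326975)
flip (146841/326975) -> (326975/146841): both odd, 146841 mod 4 = 1, 326975 mod 4 = 3, so the flip contributes +1; sign now +1
(326975/146841): 326975 mod 146841 = 33293, so (326975/146841) = (33293/146841)
flip (33293/146841) -> (146841/33293): both odd, 33293 mod 4 = 1, 146841 mod 4 = 1, so the flip contributes +1; sign now +1
(146841/33293): 146841 mod 33293 = 13669, so (146841/33293) = (13669/33293)
flip (13669/33293) -> (33293/13669): both odd, 13669 mod 4 = 1, 33293 mod 4 = 1, so the flip contributes +1; sign now +1
(33293/13669): 33293 mod 13669 = 5955, so (33293/13669) = (5955/13669)
flip (5955/13669) -> (13669/5955): both odd, 5955 mod 4 = 3, 13669 mod 4 = 1, so the flip contributes +1; sign now +1
(13669/5955): 13669 mod 5955 = 1759, so (13669/5955) = (1759/5955)
flip (1759/5955) -> (5955/1759): both odd, 1759 mod 4 = 3, 5955 mod 4 = 3, so the flip contributes -1; sign now -1
(5955/1759): 5955 mod 1759 = 678, so (5955/1759) = (678/1759)
factor out 2^1: 678 = 2^1·339; with 1759 mod 8 = 7, (2/1759) = +1; sign now -1; continue with (339/1759)
flip (339/1759) -> (1759/339): both odd, 339 mod 4 = 3, 1759 mod 4 = 3, so the flip contributes -1; sign now +1
(1759/339): 1759 mod 339 = 64, so (1759/339) = (64/339)
factor out 2^6: 64 = 2^6·1; with 339 mod 8 = 3, (2/339) = -1; sign now +1; continue with (1/339)
reached (1/339) = 1, so the symbol is +1

1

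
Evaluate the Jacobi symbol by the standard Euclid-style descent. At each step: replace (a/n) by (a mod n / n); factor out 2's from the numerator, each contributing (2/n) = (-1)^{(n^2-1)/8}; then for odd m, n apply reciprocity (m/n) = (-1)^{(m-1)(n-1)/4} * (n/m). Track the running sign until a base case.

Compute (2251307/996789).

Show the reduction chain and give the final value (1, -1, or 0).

-1

(2251307/996789): 2251307 mod 996789 = 257729, so (2251307/996789) = (257729/996789)
flip (257729/996789) -> (996789/257729): both odd, 257729 mod 4 = 1, 996789 mod 4 = 1, so the flip contributes +1; sign now +1
(996789/257729): 996789 mod 257729 = 223602, so (996789/257729) = (223602/257729)
factor out 2^1: 223602 = 2^1·111801; with 257729 mod 8 = 1, (2/257729) = +1; sign now +1; continue with (111801/257729)
flip (111801/257729) -> (257729/111801): both odd, 111801 mod 4 = 1, 257729 mod 4 = 1, so the flip contributes +1; sign now +1
(257729/111801): 257729 mod 111801 = 34127, so (257729/111801) = (34127/111801)
flip (34127/111801) -> (111801/34127): both odd, 34127 mod 4 = 3, 111801 mod 4 = 1, so the flip contributes +1; sign now +1
(111801/34127): 111801 mod 34127 = 9420, so (111801/34127) = (9420/34127)
factor out 2^2: 9420 = 2^2·2355; with 34127 mod 8 = 7, (2/34127) = +1; sign now +1; continue with (2355/34127)
flip (2355/34127) -> (34127/2355): both odd, 2355 mod 4 = 3, 34127 mod 4 = 3, so the flip contributes -1; sign now -1
(34127/2355): 34127 mod 2355 = 1157, so (34127/2355) = (1157/2355)
flip (1157/2355) -> (2355/1157): both odd, 1157 mod 4 = 1, 2355 mod 4 = 3, so the flip contributes +1; sign now -1
(2355/1157): 2355 mod 1157 = 41, so (2355/1157) = (41/1157)
flip (41/1157) -> (1157/41): both odd, 41 mod 4 = 1, 1157 mod 4 = 1, so the flip contributes +1; sign now -1
(1157/41): 1157 mod 41 = 9, so (1157/41) = (9/41)
flip (9/41) -> (41/9): both odd, 9 mod 4 = 1, 41 mod 4 = 1, so the flip contributes +1; sign now -1
(41/9): 41 mod 9 = 5, so (41/9) = (5/9)
flip (5/9) -> (9/5): both odd, 5 mod 4 = 1, 9 mod 4 = 1, so the flip contributes +1; sign now -1
(9/5): 9 mod 5 = 4, so (9/5) = (4/5)
factor out 2^2: 4 = 2^2·1; with 5 mod 8 = 5, (2/5) = -1; sign now -1; continue with (1/5)
reached (1/5) = 1, so the symbol is -1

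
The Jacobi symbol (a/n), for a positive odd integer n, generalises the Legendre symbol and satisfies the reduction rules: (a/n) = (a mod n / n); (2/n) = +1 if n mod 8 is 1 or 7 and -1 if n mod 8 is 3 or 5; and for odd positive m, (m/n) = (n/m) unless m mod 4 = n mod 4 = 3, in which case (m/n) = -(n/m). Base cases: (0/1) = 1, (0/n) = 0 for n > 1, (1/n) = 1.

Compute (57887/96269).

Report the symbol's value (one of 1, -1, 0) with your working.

-1

flip (57887/96269) -> (96269/57887): both odd, 57887 mod 4 = 3, 96269 mod 4 = 1, so the flip contributes +1; sign now +1
(96269/57887): 96269 mod 57887 = 38382, so (96269/57887) = (38382/57887)
factor out 2^1: 38382 = 2^1·19191; with 57887 mod 8 = 7, (2/57887) = +1; sign now +1; continue with (19191/57887)
flip (19191/57887) -> (57887/19191): both odd, 19191 mod 4 = 3, 57887 mod 4 = 3, so the flip contributes -1; sign now -1
(57887/19191): 57887 mod 19191 = 314, so (57887/19191) = (314/19191)
factor out 2^1: 314 = 2^1·157; with 19191 mod 8 = 7, (2/19191) = +1; sign now -1; continue with (157/19191)
flip (157/19191) -> (19191/157): both odd, 157 mod 4 = 1, 19191 mod 4 = 3, so the flip contributes +1; sign now -1
(19191/157): 19191 mod 157 = 37, so (19191/157) = (37/157)
flip (37/157) -> (157/37): both odd, 37 mod 4 = 1, 157 mod 4 = 1, so the flip contributes +1; sign now -1
(157/37): 157 mod 37 = 9, so (157/37) = (9/37)
flip (9/37) -> (37/9): both odd, 9 mod 4 = 1, 37 mod 4 = 1, so the flip contributes +1; sign now -1
(37/9): 37 mod 9 = 1, so (37/9) = (1/9)
reached (1/9) = 1, so the symbol is -1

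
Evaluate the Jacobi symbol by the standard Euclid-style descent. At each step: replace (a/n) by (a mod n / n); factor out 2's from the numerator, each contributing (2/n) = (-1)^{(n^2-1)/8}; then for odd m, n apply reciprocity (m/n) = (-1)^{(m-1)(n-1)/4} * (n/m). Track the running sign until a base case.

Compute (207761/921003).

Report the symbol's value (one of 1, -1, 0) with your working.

reciprocity: (207761/921003) = +1·(921003/207761) since 207761 mod 4 = 1, 921003 mod 4 = 3; sign now +1
(921003/207761) = (89959/207761)   [reduce mod 207761]
reciprocity: (89959/207761) = +1·(207761/89959) since 89959 mod 4 = 3, 207761 mod 4 = 1; sign now +1
(207761/89959) = (27843/89959)   [reduce mod 89959]
reciprocity: (27843/89959) = -1·(89959/27843) since 27843 mod 4 = 3, 89959 mod 4 = 3; sign now -1
(89959/27843) = (6430/27843)   [reduce mod 27843]
6430 = 2^1·3215; (2/27843) = -1 since 27843 mod 8 = 3, so (6430/27843) = (-1)^1·(3215/27843); sign now +1
reciprocity: (3215/27843) = -1·(27843/3215) since 3215 mod 4 = 3, 27843 mod 4 = 3; sign now -1
(27843/3215) = (2123/3215)   [reduce mod 3215]
reciprocity: (2123/3215) = -1·(3215/2123) since 2123 mod 4 = 3, 3215 mod 4 = 3; sign now +1
(3215/2123) = (1092/2123)   [reduce mod 2123]
1092 = 2^2·273; (2/2123) = -1 since 2123 mod 8 = 3, so (1092/2123) = (-1)^2·(273/2123); sign now +1
reciprocity: (273/2123) = +1·(2123/273) since 273 mod 4 = 1, 2123 mod 4 = 3; sign now +1
(2123/273) = (212/273)   [reduce mod 273]
212 = 2^2·53; (2/273) = +1 since 273 mod 8 = 1, so (212/273) = (+1)^2·(53/273); sign now +1
reciprocity: (53/273) = +1·(273/53) since 53 mod 4 = 1, 273 mod 4 = 1; sign now +1
(273/53) = (8/53)   [reduce mod 53]
8 = 2^3·1; (2/53) = -1 since 53 mod 8 = 5, so (8/53) = (-1)^3·(1/53); sign now -1
(1/53) = 1; final value = sign = -1

-1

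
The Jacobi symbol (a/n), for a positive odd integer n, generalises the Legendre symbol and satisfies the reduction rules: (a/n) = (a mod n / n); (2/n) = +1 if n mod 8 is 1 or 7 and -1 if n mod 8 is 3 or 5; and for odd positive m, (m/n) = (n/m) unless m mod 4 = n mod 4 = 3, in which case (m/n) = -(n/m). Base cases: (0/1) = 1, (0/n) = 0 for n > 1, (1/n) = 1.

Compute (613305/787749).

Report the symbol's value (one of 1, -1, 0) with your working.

reciprocity: (613305/787749) = +1·(787749/613305) since 613305 mod 4 = 1, 787749 mod 4 = 1; sign now +1
(787749/613305) = (174444/613305)   [reduce mod 613305]
174444 = 2^2·43611; (2/613305) = +1 since 613305 mod 8 = 1, so (174444/613305) = (+1)^2·(43611/613305); sign now +1
reciprocity: (43611/613305) = +1·(613305/43611) since 43611 mod 4 = 3, 613305 mod 4 = 1; sign now +1
(613305/43611) = (2751/43611)   [reduce mod 43611]
reciprocity: (2751/43611) = -1·(43611/2751) since 2751 mod 4 = 3, 43611 mod 4 = 3; sign now -1
(43611/2751) = (2346/2751)   [reduce mod 2751]
2346 = 2^1·1173; (2/2751) = +1 since 2751 mod 8 = 7, so (2346/2751) = (+1)^1·(1173/2751); sign now -1
reciprocity: (1173/2751) = +1·(2751/1173) since 1173 mod 4 = 1, 2751 mod 4 = 3; sign now -1
(2751/1173) = (405/1173)   [reduce mod 1173]
reciprocity: (405/1173) = +1·(1173/405) since 405 mod 4 = 1, 1173 mod 4 = 1; sign now -1
(1173/405) = (363/405)   [reduce mod 405]
reciprocity: (363/405) = +1·(405/363) since 363 mod 4 = 3, 405 mod 4 = 1; sign now -1
(405/363) = (42/363)   [reduce mod 363]
42 = 2^1·21; (2/363) = -1 since 363 mod 8 = 3, so (42/363) = (-1)^1·(21/363); sign now +1
reciprocity: (21/363) = +1·(363/21) since 21 mod 4 = 1, 363 mod 4 = 3; sign now +1
(363/21) = (6/21)   [reduce mod 21]
6 = 2^1·3; (2/21) = -1 since 21 mod 8 = 5, so (6/21) = (-1)^1·(3/21); sign now -1
reciprocity: (3/21) = +1·(21/3) since 3 mod 4 = 3, 21 mod 4 = 1; sign now -1
(21/3) = (0/3)   [reduce mod 3]
(0/3) = 0   [gcd(a, n) > 1]; final value = 0

0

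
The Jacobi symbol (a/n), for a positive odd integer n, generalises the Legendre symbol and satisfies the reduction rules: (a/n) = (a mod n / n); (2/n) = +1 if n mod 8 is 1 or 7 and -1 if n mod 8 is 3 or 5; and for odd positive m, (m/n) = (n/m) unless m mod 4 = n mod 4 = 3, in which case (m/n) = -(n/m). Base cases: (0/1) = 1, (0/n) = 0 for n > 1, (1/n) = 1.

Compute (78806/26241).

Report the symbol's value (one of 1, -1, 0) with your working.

-1

(78806/26241) = (83/26241)   [reduce mod 26241]
reciprocity: (83/26241) = +1·(26241/83) since 83 mod 4 = 3, 26241 mod 4 = 1; sign now +1
(26241/83) = (13/83)   [reduce mod 83]
reciprocity: (13/83) = +1·(83/13) since 13 mod 4 = 1, 83 mod 4 = 3; sign now +1
(83/13) = (5/13)   [reduce mod 13]
reciprocity: (5/13) = +1·(13/5) since 5 mod 4 = 1, 13 mod 4 = 1; sign now +1
(13/5) = (3/5)   [reduce mod 5]
reciprocity: (3/5) = +1·(5/3) since 3 mod 4 = 3, 5 mod 4 = 1; sign now +1
(5/3) = (2/3)   [reduce mod 3]
2 = 2^1·1; (2/3) = -1 since 3 mod 8 = 3, so (2/3) = (-1)^1·(1/3); sign now -1
(1/3) = 1; final value = sign = -1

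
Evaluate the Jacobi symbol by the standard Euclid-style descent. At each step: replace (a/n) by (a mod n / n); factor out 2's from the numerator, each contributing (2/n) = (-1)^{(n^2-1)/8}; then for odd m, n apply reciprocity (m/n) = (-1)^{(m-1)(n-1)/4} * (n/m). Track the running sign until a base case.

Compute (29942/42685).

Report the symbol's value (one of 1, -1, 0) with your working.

factor out 2^1: 29942 = 2^1·14971; with 42685 mod 8 = 5, (2/42685) = -1; sign now -1; continue with (14971/42685)
flip (14971/42685) -> (42685/14971): both odd, 14971 mod 4 = 3, 42685 mod 4 = 1, so the flip contributes +1; sign now -1
(42685/14971): 42685 mod 14971 = 12743, so (42685/14971) = (12743/14971)
flip (12743/14971) -> (14971/12743): both odd, 12743 mod 4 = 3, 14971 mod 4 = 3, so the flip contributes -1; sign now +1
(14971/12743): 14971 mod 12743 = 2228, so (14971/12743) = (2228/12743)
factor out 2^2: 2228 = 2^2·557; with 12743 mod 8 = 7, (2/12743) = +1; sign now +1; continue with (557/12743)
flip (557/12743) -> (12743/557): both odd, 557 mod 4 = 1, 12743 mod 4 = 3, so the flip contributes +1; sign now +1
(12743/557): 12743 mod 557 = 489, so (12743/557) = (489/557)
flip (489/557) -> (557/489): both odd, 489 mod 4 = 1, 557 mod 4 = 1, so the flip contributes +1; sign now +1
(557/489): 557 mod 489 = 68, so (557/489) = (68/489)
factor out 2^2: 68 = 2^2·17; with 489 mod 8 = 1, (2/489) = +1; sign now +1; continue with (17/489)
flip (17/489) -> (489/17): both odd, 17 mod 4 = 1, 489 mod 4 = 1, so the flip contributes +1; sign now +1
(489/17): 489 mod 17 = 13, so (489/17) = (13/17)
flip (13/17) -> (17/13): both odd, 13 mod 4 = 1, 17 mod 4 = 1, so the flip contributes +1; sign now +1
(17/13): 17 mod 13 = 4, so (17/13) = (4/13)
factor out 2^2: 4 = 2^2·1; with 13 mod 8 = 5, (2/13) = -1; sign now +1; continue with (1/13)
reached (1/13) = 1, so the symbol is +1

1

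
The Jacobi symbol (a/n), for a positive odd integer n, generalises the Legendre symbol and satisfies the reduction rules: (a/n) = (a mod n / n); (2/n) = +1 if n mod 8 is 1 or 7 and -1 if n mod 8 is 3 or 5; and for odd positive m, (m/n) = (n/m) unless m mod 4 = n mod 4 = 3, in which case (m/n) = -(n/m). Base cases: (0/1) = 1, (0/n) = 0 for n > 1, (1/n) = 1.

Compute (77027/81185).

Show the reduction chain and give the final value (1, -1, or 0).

1

flip (77027/81185) -> (81185/77027): both odd, 77027 mod 4 = 3, 81185 mod 4 = 1, so the flip contributes +1; sign now +1
(81185/77027): 81185 mod 77027 = 4158, so (81185/77027) = (4158/77027)
factor out 2^1: 4158 = 2^1·2079; with 77027 mod 8 = 3, (2/77027) = -1; sign now -1; continue with (2079/77027)
flip (2079/77027) -> (77027/2079): both odd, 2079 mod 4 = 3, 77027 mod 4 = 3, so the flip contributes -1; sign now +1
(77027/2079): 77027 mod 2079 = 104, so (77027/2079) = (104/2079)
factor out 2^3: 104 = 2^3·13; with 2079 mod 8 = 7, (2/2079) = +1; sign now +1; continue with (13/2079)
flip (13/2079) -> (2079/13): both odd, 13 mod 4 = 1, 2079 mod 4 = 3, so the flip contributes +1; sign now +1
(2079/13): 2079 mod 13 = 12, so (2079/13) = (12/13)
factor out 2^2: 12 = 2^2·3; with 13 mod 8 = 5, (2/13) = -1; sign now +1; continue with (3/13)
flip (3/13) -> (13/3): both odd, 3 mod 4 = 3, 13 mod 4 = 1, so the flip contributes +1; sign now +1
(13/3): 13 mod 3 = 1, so (13/3) = (1/3)
reached (1/3) = 1, so the symbol is +1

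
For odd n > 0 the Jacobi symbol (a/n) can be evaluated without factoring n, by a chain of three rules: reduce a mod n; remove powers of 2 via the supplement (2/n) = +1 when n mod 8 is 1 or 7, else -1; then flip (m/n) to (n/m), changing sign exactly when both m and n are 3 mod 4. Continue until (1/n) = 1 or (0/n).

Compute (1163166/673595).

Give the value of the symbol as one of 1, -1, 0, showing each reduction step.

1

(1163166/673595): 1163166 mod 673595 = 489571, so (1163166/673595) = (489571/673595)
flip (489571/673595) -> (673595/489571): both odd, 489571 mod 4 = 3, 673595 mod 4 = 3, so the flip contributes -1; sign now -1
(673595/489571): 673595 mod 489571 = 184024, so (673595/489571) = (184024/489571)
factor out 2^3: 184024 = 2^3·23003; with 489571 mod 8 = 3, (2/489571) = -1; sign now +1; continue with (23003/489571)
flip (23003/489571) -> (489571/23003): both odd, 23003 mod 4 = 3, 489571 mod 4 = 3, so the flip contributes -1; sign now -1
(489571/23003): 489571 mod 23003 = 6508, so (489571/23003) = (6508/23003)
factor out 2^2: 6508 = 2^2·1627; with 23003 mod 8 = 3, (2/23003) = -1; sign now -1; continue with (1627/23003)
flip (1627/23003) -> (23003/1627): both odd, 1627 mod 4 = 3, 23003 mod 4 = 3, so the flip contributes -1; sign now +1
(23003/1627): 23003 mod 1627 = 225, so (23003/1627) = (225/1627)
flip (225/1627) -> (1627/225): both odd, 225 mod 4 = 1, 1627 mod 4 = 3, so the flip contributes +1; sign now +1
(1627/225): 1627 mod 225 = 52, so (1627/225) = (52/225)
factor out 2^2: 52 = 2^2·13; with 225 mod 8 = 1, (2/225) = +1; sign now +1; continue with (13/225)
flip (13/225) -> (225/13): both odd, 13 mod 4 = 1, 225 mod 4 = 1, so the flip contributes +1; sign now +1
(225/13): 225 mod 13 = 4, so (225/13) = (4/13)
factor out 2^2: 4 = 2^2·1; with 13 mod 8 = 5, (2/13) = -1; sign now +1; continue with (1/13)
reached (1/13) = 1, so the symbol is +1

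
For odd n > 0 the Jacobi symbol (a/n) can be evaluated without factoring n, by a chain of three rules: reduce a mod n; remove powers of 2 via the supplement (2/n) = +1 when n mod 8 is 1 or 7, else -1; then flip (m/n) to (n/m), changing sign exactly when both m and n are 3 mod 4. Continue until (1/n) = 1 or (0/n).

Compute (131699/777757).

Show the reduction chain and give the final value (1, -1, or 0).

1

flip (131699/777757) -> (777757/131699): both odd, 131699 mod 4 = 3, 777757 mod 4 = 1, so the flip contributes +1; sign now +1
(777757/131699): 777757 mod 131699 = 119262, so (777757/131699) = (119262/131699)
factor out 2^1: 119262 = 2^1·59631; with 131699 mod 8 = 3, (2/131699) = -1; sign now -1; continue with (59631/131699)
flip (59631/131699) -> (131699/59631): both odd, 59631 mod 4 = 3, 131699 mod 4 = 3, so the flip contributes -1; sign now +1
(131699/59631): 131699 mod 59631 = 12437, so (131699/59631) = (12437/59631)
flip (12437/59631) -> (59631/12437): both odd, 12437 mod 4 = 1, 59631 mod 4 = 3, so the flip contributes +1; sign now +1
(59631/12437): 59631 mod 12437 = 9883, so (59631/12437) = (9883/12437)
flip (9883/12437) -> (12437/9883): both odd, 9883 mod 4 = 3, 12437 mod 4 = 1, so the flip contributes +1; sign now +1
(12437/9883): 12437 mod 9883 = 2554, so (12437/9883) = (2554/9883)
factor out 2^1: 2554 = 2^1·1277; with 9883 mod 8 = 3, (2/9883) = -1; sign now -1; continue with (1277/9883)
flip (1277/9883) -> (9883/1277): both odd, 1277 mod 4 = 1, 9883 mod 4 = 3, so the flip contributes +1; sign now -1
(9883/1277): 9883 mod 1277 = 944, so (9883/1277) = (944/1277)
factor out 2^4: 944 = 2^4·59; with 1277 mod 8 = 5, (2/1277) = -1; sign now -1; continue with (59/1277)
flip (59/1277) -> (1277/59): both odd, 59 mod 4 = 3, 1277 mod 4 = 1, so the flip contributes +1; sign now -1
(1277/59): 1277 mod 59 = 38, so (1277/59) = (38/59)
factor out 2^1: 38 = 2^1·19; with 59 mod 8 = 3, (2/59) = -1; sign now +1; continue with (19/59)
flip (19/59) -> (59/19): both odd, 19 mod 4 = 3, 59 mod 4 = 3, so the flip contributes -1; sign now -1
(59/19): 59 mod 19 = 2, so (59/19) = (2/19)
factor out 2^1: 2 = 2^1·1; with 19 mod 8 = 3, (2/19) = -1; sign now +1; continue with (1/19)
reached (1/19) = 1, so the symbol is +1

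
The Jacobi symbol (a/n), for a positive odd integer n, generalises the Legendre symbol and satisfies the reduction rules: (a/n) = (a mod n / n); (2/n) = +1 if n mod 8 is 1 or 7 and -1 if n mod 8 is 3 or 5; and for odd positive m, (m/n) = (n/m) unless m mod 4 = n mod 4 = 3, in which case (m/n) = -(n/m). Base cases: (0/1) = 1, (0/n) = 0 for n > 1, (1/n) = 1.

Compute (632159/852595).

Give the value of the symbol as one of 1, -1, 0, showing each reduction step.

-1

reciprocity: (632159/852595) = -1·(852595/632159) since 632159 mod 4 = 3, 852595 mod 4 = 3; sign now -1
(852595/632159) = (220436/632159)   [reduce mod 632159]
220436 = 2^2·55109; (2/632159) = +1 since 632159 mod 8 = 7, so (220436/632159) = (+1)^2·(55109/632159); sign now -1
reciprocity: (55109/632159) = +1·(632159/55109) since 55109 mod 4 = 1, 632159 mod 4 = 3; sign now -1
(632159/55109) = (25960/55109)   [reduce mod 55109]
25960 = 2^3·3245; (2/55109) = -1 since 55109 mod 8 = 5, so (25960/55109) = (-1)^3·(3245/55109); sign now +1
reciprocity: (3245/55109) = +1·(55109/3245) since 3245 mod 4 = 1, 55109 mod 4 = 1; sign now +1
(55109/3245) = (3189/3245)   [reduce mod 3245]
reciprocity: (3189/3245) = +1·(3245/3189) since 3189 mod 4 = 1, 3245 mod 4 = 1; sign now +1
(3245/3189) = (56/3189)   [reduce mod 3189]
56 = 2^3·7; (2/3189) = -1 since 3189 mod 8 = 5, so (56/3189) = (-1)^3·(7/3189); sign now -1
reciprocity: (7/3189) = +1·(3189/7) since 7 mod 4 = 3, 3189 mod 4 = 1; sign now -1
(3189/7) = (4/7)   [reduce mod 7]
4 = 2^2·1; (2/7) = +1 since 7 mod 8 = 7, so (4/7) = (+1)^2·(1/7); sign now -1
(1/7) = 1; final value = sign = -1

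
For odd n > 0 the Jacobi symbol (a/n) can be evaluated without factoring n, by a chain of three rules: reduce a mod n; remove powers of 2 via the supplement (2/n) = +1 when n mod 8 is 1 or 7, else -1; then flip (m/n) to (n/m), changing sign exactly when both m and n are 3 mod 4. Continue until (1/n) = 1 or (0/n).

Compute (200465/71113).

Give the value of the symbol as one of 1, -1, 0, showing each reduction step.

1

(200465/71113): 200465 mod 71113 = 58239, so (200465/71113) = (58239/71113)
flip (58239/71113) -> (71113/58239): both odd, 58239 mod 4 = 3, 71113 mod 4 = 1, so the flip contributes +1; sign now +1
(71113/58239): 71113 mod 58239 = 12874, so (71113/58239) = (12874/58239)
factor out 2^1: 12874 = 2^1·6437; with 58239 mod 8 = 7, (2/58239) = +1; sign now +1; continue with (6437/58239)
flip (6437/58239) -> (58239/6437): both odd, 6437 mod 4 = 1, 58239 mod 4 = 3, so the flip contributes +1; sign now +1
(58239/6437): 58239 mod 6437 = 306, so (58239/6437) = (306/6437)
factor out 2^1: 306 = 2^1·153; with 6437 mod 8 = 5, (2/6437) = -1; sign now -1; continue with (153/6437)
flip (153/6437) -> (6437/153): both odd, 153 mod 4 = 1, 6437 mod 4 = 1, so the flip contributes +1; sign now -1
(6437/153): 6437 mod 153 = 11, so (6437/153) = (11/153)
flip (11/153) -> (153/11): both odd, 11 mod 4 = 3, 153 mod 4 = 1, so the flip contributes +1; sign now -1
(153/11): 153 mod 11 = 10, so (153/11) = (10/11)
factor out 2^1: 10 = 2^1·5; with 11 mod 8 = 3, (2/11) = -1; sign now +1; continue with (5/11)
flip (5/11) -> (11/5): both odd, 5 mod 4 = 1, 11 mod 4 = 3, so the flip contributes +1; sign now +1
(11/5): 11 mod 5 = 1, so (11/5) = (1/5)
reached (1/5) = 1, so the symbol is +1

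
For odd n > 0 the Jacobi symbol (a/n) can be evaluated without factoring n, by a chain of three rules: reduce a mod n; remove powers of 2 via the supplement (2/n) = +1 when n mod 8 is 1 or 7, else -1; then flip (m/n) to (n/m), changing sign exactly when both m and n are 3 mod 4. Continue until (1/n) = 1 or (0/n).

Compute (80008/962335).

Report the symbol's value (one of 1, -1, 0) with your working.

factor out 2^3: 80008 = 2^3·10001; with 962335 mod 8 = 7, (2/962335) = +1; sign now +1; continue with (10001/962335)
flip (10001/962335) -> (962335/10001): both odd, 10001 mod 4 = 1, 962335 mod 4 = 3, so the flip contributes +1; sign now +1
(962335/10001): 962335 mod 10001 = 2239, so (962335/10001) = (2239/10001)
flip (2239/10001) -> (10001/2239): both odd, 2239 mod 4 = 3, 10001 mod 4 = 1, so the flip contributes +1; sign now +1
(10001/2239): 10001 mod 2239 = 1045, so (10001/2239) = (1045/2239)
flip (1045/2239) -> (2239/1045): both odd, 1045 mod 4 = 1, 2239 mod 4 = 3, so the flip contributes +1; sign now +1
(2239/1045): 2239 mod 1045 = 149, so (2239/1045) = (149/1045)
flip (149/1045) -> (1045/149): both odd, 149 mod 4 = 1, 1045 mod 4 = 1, so the flip contributes +1; sign now +1
(1045/149): 1045 mod 149 = 2, so (1045/149) = (2/149)
factor out 2^1: 2 = 2^1·1; with 149 mod 8 = 5, (2/149) = -1; sign now -1; continue with (1/149)
reached (1/149) = 1, so the symbol is -1

-1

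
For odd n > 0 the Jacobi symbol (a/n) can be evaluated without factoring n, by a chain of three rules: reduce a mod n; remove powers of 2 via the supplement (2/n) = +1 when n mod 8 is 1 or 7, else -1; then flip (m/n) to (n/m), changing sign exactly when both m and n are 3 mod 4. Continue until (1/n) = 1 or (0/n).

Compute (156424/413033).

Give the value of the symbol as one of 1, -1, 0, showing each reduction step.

156424 = 2^3·19553; (2/413033) = +1 since 413033 mod 8 = 1, so (156424/413033) = (+1)^3·(19553/413033); sign now +1
reciprocity: (19553/413033) = +1·(413033/19553) since 19553 mod 4 = 1, 413033 mod 4 = 1; sign now +1
(413033/19553) = (2420/19553)   [reduce mod 19553]
2420 = 2^2·605; (2/19553) = +1 since 19553 mod 8 = 1, so (2420/19553) = (+1)^2·(605/19553); sign now +1
reciprocity: (605/19553) = +1·(19553/605) since 605 mod 4 = 1, 19553 mod 4 = 1; sign now +1
(19553/605) = (193/605)   [reduce mod 605]
reciprocity: (193/605) = +1·(605/193) since 193 mod 4 = 1, 605 mod 4 = 1; sign now +1
(605/193) = (26/193)   [reduce mod 193]
26 = 2^1·13; (2/193) = +1 since 193 mod 8 = 1, so (26/193) = (+1)^1·(13/193); sign now +1
reciprocity: (13/193) = +1·(193/13) since 13 mod 4 = 1, 193 mod 4 = 1; sign now +1
(193/13) = (11/13)   [reduce mod 13]
reciprocity: (11/13) = +1·(13/11) since 11 mod 4 = 3, 13 mod 4 = 1; sign now +1
(13/11) = (2/11)   [reduce mod 11]
2 = 2^1·1; (2/11) = -1 since 11 mod 8 = 3, so (2/11) = (-1)^1·(1/11); sign now -1
(1/11) = 1; final value = sign = -1

-1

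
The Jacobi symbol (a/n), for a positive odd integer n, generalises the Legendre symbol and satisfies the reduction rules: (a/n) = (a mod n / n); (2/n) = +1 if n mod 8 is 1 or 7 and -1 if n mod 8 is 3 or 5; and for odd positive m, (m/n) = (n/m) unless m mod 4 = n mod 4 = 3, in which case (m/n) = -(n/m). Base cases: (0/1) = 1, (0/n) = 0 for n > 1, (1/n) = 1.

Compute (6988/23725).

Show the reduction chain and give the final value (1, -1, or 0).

1

6988 = 2^2·1747; (2/23725) = -1 since 23725 mod 8 = 5, so (6988/23725) = (-1)^2·(1747/23725); sign now +1
reciprocity: (1747/23725) = +1·(23725/1747) since 1747 mod 4 = 3, 23725 mod 4 = 1; sign now +1
(23725/1747) = (1014/1747)   [reduce mod 1747]
1014 = 2^1·507; (2/1747) = -1 since 1747 mod 8 = 3, so (1014/1747) = (-1)^1·(507/1747); sign now -1
reciprocity: (507/1747) = -1·(1747/507) since 507 mod 4 = 3, 1747 mod 4 = 3; sign now +1
(1747/507) = (226/507)   [reduce mod 507]
226 = 2^1·113; (2/507) = -1 since 507 mod 8 = 3, so (226/507) = (-1)^1·(113/507); sign now -1
reciprocity: (113/507) = +1·(507/113) since 113 mod 4 = 1, 507 mod 4 = 3; sign now -1
(507/113) = (55/113)   [reduce mod 113]
reciprocity: (55/113) = +1·(113/55) since 55 mod 4 = 3, 113 mod 4 = 1; sign now -1
(113/55) = (3/55)   [reduce mod 55]
reciprocity: (3/55) = -1·(55/3) since 3 mod 4 = 3, 55 mod 4 = 3; sign now +1
(55/3) = (1/3)   [reduce mod 3]
(1/3) = 1; final value = sign = +1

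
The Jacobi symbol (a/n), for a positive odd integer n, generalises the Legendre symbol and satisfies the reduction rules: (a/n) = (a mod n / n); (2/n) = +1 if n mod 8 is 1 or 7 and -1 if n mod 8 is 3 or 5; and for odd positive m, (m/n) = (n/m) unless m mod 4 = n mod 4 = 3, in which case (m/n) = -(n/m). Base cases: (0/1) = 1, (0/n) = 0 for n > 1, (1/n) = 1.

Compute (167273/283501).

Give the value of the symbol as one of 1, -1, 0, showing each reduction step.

flip (167273/283501) -> (283501/167273): both odd, 167273 mod 4 = 1, 283501 mod 4 = 1, so the flip contributes +1; sign now +1
(283501/167273): 283501 mod 167273 = 116228, so (283501/167273) = (116228/167273)
factor out 2^2: 116228 = 2^2·29057; with 167273 mod 8 = 1, (2/167273) = +1; sign now +1; continue with (29057/167273)
flip (29057/167273) -> (167273/29057): both odd, 29057 mod 4 = 1, 167273 mod 4 = 1, so the flip contributes +1; sign now +1
(167273/29057): 167273 mod 29057 = 21988, so (167273/29057) = (21988/29057)
factor out 2^2: 21988 = 2^2·5497; with 29057 mod 8 = 1, (2/29057) = +1; sign now +1; continue with (5497/29057)
flip (5497/29057) -> (29057/5497): both odd, 5497 mod 4 = 1, 29057 mod 4 = 1, so the flip contributes +1; sign now +1
(29057/5497): 29057 mod 5497 = 1572, so (29057/5497) = (1572/5497)
factor out 2^2: 1572 = 2^2·393; with 5497 mod 8 = 1, (2/5497) = +1; sign now +1; continue with (393/5497)
flip (393/5497) -> (5497/393): both odd, 393 mod 4 = 1, 5497 mod 4 = 1, so the flip contributes +1; sign now +1
(5497/393): 5497 mod 393 = 388, so (5497/393) = (388/393)
factor out 2^2: 388 = 2^2·97; with 393 mod 8 = 1, (2/393) = +1; sign now +1; continue with (97/393)
flip (97/393) -> (393/97): both odd, 97 mod 4 = 1, 393 mod 4 = 1, so the flip contributes +1; sign now +1
(393/97): 393 mod 97 = 5, so (393/97) = (5/97)
flip (5/97) -> (97/5): both odd, 5 mod 4 = 1, 97 mod 4 = 1, so the flip contributes +1; sign now +1
(97/5): 97 mod 5 = 2, so (97/5) = (2/5)
factor out 2^1: 2 = 2^1·1; with 5 mod 8 = 5, (2/5) = -1; sign now -1; continue with (1/5)
reached (1/5) = 1, so the symbol is -1

-1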